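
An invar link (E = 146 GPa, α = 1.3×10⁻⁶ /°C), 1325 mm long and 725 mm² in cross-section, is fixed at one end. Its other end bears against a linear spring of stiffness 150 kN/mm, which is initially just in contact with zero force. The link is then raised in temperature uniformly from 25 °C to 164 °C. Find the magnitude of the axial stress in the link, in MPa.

σ ≈ 17.2 MPa (compressive)

Free thermal expansion: δ_free = αΔT L = 1.3×10⁻⁶ × 139 × 1325 = 0.2394 mm.
With a force P in the spring, the elastic change of the link is PL/(AE) and that of the spring is P/k; compatibility requires their sum to equal δ_free.
P [ L/(AE) + 1/k ] = δ_free → P [ 1325/(725×146×10³) + 1/(150×10³) ] = 0.2394.
P = 0.2394 / 1.918×10⁻⁵ = 12480 N.
σ = P/A = 12480/725 = 17.21 MPa.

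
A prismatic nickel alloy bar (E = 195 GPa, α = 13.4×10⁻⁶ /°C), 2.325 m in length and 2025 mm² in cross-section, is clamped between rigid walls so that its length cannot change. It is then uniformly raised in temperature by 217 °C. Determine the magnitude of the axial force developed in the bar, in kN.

P ≈ 1150 kN (compressive)

Full restraint means ε = 0, so the stress is σ = EαΔT = 195×10³ × 13.4×10⁻⁶ × 217 = 567 MPa.
Then P = σA = 567 × 2025 mm² = 1148 kN, compressive.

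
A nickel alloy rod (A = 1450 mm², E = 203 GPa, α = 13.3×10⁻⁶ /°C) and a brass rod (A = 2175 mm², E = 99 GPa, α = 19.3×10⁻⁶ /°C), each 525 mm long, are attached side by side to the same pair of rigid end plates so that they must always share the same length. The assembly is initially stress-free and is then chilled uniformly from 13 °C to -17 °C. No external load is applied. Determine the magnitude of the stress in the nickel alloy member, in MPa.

Equilibrium of a rigid end plate with no external load gives equal and opposite internal forces ±P in the two members. Since α_{brass} > α_{nickel alloy}, cooling drives the brass into tension and the nickel alloy into compression.
Equating the net (thermal + elastic) strains gives |α₁ − α₂|·ΔT = P·[1/(A₁E₁) + 1/(A₂E₂)].
|α₁ − α₂|·ΔT = 6×10⁻⁶ × 30 = 0.00018.
1/(A₁E₁) + 1/(A₂E₂) = 1/(1450×203×10³) + 1/(2175×99×10³) = 8.041×10⁻⁹ N⁻¹.
P = 0.00018 / 8.041×10⁻⁹ = 22380 N = 22.38 kN.
σ_{nickel alloy} = P/A₁ = 22380/1450 = 15.44 MPa, compressive.

σ ≈ 15.4 MPa (compressive)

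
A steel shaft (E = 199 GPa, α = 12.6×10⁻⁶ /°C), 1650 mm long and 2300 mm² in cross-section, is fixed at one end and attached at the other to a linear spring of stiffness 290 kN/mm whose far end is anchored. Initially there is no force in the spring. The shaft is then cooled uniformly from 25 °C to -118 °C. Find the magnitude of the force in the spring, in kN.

If the spring were absent the shaft would shorten by αΔT L = 12.6×10⁻⁶ × 143 × 1650 = 2.973 mm.
With a force P in the spring, the elastic change of the shaft is PL/(AE) and that of the spring is P/k; compatibility requires their sum to equal δ_free.
So P = δ_free / [L/(AE) + 1/k] = 2.973 / [ 1650/(2300×199×10³) + 1/(290×10³) ].
P = 2.973 / 7.053×10⁻⁶ = 421500 N.

P ≈ 422 kN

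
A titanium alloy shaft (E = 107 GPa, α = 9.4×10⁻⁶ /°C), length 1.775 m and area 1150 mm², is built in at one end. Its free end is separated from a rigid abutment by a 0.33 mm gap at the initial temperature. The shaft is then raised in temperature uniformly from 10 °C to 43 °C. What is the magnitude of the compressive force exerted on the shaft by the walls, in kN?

If the wall were absent the shaft would grow by αΔT L = 9.4×10⁻⁶ × 33 × 1775 = 0.5506 mm.
The gap closes (δ_free > 0.33 mm) and the wall then resists a further 0.5506 − 0.33 = 0.2206 mm of expansion.
Compatibility: PL/(AE) = 0.2206 mm, so σ = P/A = E × (0.2206/1775) = 13.3 MPa.
Force on the wall = σA = 13.3 × 1150 mm² = 15.29 kN.

P ≈ 15.3 kN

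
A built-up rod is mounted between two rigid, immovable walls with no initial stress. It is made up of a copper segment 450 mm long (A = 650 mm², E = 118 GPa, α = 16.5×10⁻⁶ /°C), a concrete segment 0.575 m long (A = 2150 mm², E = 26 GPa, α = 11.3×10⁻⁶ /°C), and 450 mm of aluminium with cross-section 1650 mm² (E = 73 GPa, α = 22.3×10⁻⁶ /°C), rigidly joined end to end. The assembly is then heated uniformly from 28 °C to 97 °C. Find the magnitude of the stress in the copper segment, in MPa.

With the walls removed the bar would change length by δ_free = Σ αᵢΔT Lᵢ = 16.5×10⁻⁶×69×450 + 11.3×10⁻⁶×69×575 + 22.3×10⁻⁶×69×450 = 1.653 mm.
Since the ends are fixed, an axial force P builds up, equal in every segment, with P · Σ Lᵢ/(AᵢEᵢ) = δ_free.
The series flexibility is Σ Lᵢ/(AᵢEᵢ) = 450/(650×118×10³) + 575/(2150×26×10³) + 450/(1650×73×10³) = 1.989×10⁻⁵ mm/N.
Hence P = δ_free / Σ(L/AE) = 1.653/1.989×10⁻⁵ = 83.11 kN (compressive).
σ_{copper} = P / A = 83110 / 650 = 127.9 MPa.

σ ≈ 128 MPa (compressive)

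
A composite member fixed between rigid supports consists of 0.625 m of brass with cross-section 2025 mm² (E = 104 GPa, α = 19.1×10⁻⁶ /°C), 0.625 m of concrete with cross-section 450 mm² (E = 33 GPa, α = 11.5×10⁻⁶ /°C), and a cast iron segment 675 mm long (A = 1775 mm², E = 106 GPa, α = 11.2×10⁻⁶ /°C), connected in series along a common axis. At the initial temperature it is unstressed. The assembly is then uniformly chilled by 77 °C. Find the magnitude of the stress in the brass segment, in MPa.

Free thermal contraction of the whole bar: Σ αᵢΔT Lᵢ = 19.1×10⁻⁶×77×625 + 11.5×10⁻⁶×77×625 + 11.2×10⁻⁶×77×675 = 2.055 mm.
Since the ends are fixed, an axial force P builds up, equal in every segment, with P · Σ Lᵢ/(AᵢEᵢ) = δ_free.
The series flexibility is Σ Lᵢ/(AᵢEᵢ) = 625/(2025×104×10³) + 625/(450×33×10³) + 675/(1775×106×10³) = 4.864×10⁻⁵ mm/N.
P = 2.055 / 4.864×10⁻⁵ = 42240 N = 42.24 kN, tensile.
σ_{brass} = P / A = 42240 / 2025 = 20.86 MPa.

σ ≈ 20.9 MPa (tensile)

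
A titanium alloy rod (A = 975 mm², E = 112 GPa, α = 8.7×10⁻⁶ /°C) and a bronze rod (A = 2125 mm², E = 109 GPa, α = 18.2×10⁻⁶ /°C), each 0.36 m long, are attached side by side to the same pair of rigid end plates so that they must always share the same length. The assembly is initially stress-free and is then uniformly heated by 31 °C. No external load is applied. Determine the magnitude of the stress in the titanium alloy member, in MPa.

σ ≈ 22.4 MPa (tensile)

The bronze has the larger α, so on heating it would change length more than the titanium alloy if both were free. The rigid plates force a common final length, so the bronze is put into compression and the titanium alloy into tension, with equal and opposite forces P (no external load).
Compatibility of the two members (thermal + elastic change equal): (α₁ − α₂)ΔT = P·[1/(A₁E₁) + 1/(A₂E₂)].
|α₁ − α₂|·ΔT = 9.5×10⁻⁶ × 31 = 0.0002945.
1/(A₁E₁) + 1/(A₂E₂) = 1/(975×112×10³) + 1/(2125×109×10³) = 1.347×10⁻⁸ N⁻¹.
P = 0.0002945 / 1.347×10⁻⁸ = 21860 N = 21.86 kN.
σ_{titanium alloy} = P/A₁ = 21860/975 = 22.42 MPa, tensile.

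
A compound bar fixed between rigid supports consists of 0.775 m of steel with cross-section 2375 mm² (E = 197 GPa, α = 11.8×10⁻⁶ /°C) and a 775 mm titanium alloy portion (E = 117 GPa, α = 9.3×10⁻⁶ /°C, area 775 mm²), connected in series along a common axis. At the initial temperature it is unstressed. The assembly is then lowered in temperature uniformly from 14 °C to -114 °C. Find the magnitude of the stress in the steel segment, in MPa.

σ ≈ 86.4 MPa (tensile)

Free thermal contraction of the whole bar: Σ αᵢΔT Lᵢ = 11.8×10⁻⁶×128×775 + 9.3×10⁻⁶×128×775 = 2.093 mm.
The walls prevent any net length change, so an axial force P (same in every segment) develops. Compatibility: P · Σ Lᵢ/(AᵢEᵢ) = δ_free.
Σ Lᵢ/(AᵢEᵢ) = 775/(2375×197×10³) + 775/(775×117×10³) = 1.02×10⁻⁵ mm/N.
Hence P = δ_free / Σ(L/AE) = 2.093/1.02×10⁻⁵ = 205.1 kN (tensile).
σ_{steel} = P / A = 205100 / 2375 = 86.37 MPa.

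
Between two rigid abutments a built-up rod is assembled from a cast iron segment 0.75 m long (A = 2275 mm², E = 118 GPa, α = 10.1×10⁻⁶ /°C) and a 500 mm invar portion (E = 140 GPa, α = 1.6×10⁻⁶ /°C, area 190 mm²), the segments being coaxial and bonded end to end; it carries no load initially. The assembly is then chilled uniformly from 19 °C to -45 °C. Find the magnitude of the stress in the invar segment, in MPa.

Free thermal contraction of the whole bar: Σ αᵢΔT Lᵢ = 10.1×10⁻⁶×64×750 + 1.6×10⁻⁶×64×500 = 0.536 mm.
The rigid supports impose zero overall length change; the single axial force P common to all segments must satisfy P Σ Lᵢ/(AᵢEᵢ) = δ_free.
Σ Lᵢ/(AᵢEᵢ) = 750/(2275×118×10³) + 500/(190×140×10³) = 2.159×10⁻⁵ mm/N.
Hence P = δ_free / Σ(L/AE) = 0.536/2.159×10⁻⁵ = 24.83 kN (tensile).
σ_{invar} = P / A = 24830 / 190 = 130.7 MPa.

σ ≈ 131 MPa (tensile)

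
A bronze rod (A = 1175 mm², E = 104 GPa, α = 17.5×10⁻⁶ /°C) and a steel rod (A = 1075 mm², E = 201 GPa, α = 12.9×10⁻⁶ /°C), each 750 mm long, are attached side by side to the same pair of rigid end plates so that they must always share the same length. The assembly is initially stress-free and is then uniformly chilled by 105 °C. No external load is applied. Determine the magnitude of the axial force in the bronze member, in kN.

P ≈ 37.7 kN (tensile in the bronze)

The bronze has the larger α, so on cooling it would change length more than the steel if both were free. The rigid plates force a common final length, so the bronze is put into tension and the steel into compression, with equal and opposite forces P (no external load).
Compatibility of the two members (thermal + elastic change equal): (α₁ − α₂)ΔT = P·[1/(A₁E₁) + 1/(A₂E₂)].
|α₁ − α₂|·ΔT = 4.6×10⁻⁶ × 105 = 0.000483.
1/(A₁E₁) + 1/(A₂E₂) = 1/(1175×104×10³) + 1/(1075×201×10³) = 1.281×10⁻⁸ N⁻¹.
P = 0.000483 / 1.281×10⁻⁸ = 37700 N = 37.7 kN.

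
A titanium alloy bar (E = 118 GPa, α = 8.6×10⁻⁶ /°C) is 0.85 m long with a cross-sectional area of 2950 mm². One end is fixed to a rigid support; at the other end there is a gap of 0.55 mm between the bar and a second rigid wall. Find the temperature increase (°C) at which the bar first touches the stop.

Contact occurs when the free expansion equals the gap: αΔT L = 0.55 mm.
So ΔT = g/(αL) = 0.55/(8.6×10⁻⁶ × 850) = 75.24 °C.

ΔT ≈ 75.2 °C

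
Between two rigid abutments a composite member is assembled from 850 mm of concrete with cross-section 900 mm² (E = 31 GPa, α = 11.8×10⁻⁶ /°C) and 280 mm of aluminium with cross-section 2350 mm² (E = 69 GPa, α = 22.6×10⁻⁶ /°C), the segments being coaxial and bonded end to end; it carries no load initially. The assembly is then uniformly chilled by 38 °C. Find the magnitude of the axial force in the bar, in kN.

If the supports were absent, the total length change would be Σ αᵢΔT Lᵢ = 11.8×10⁻⁶×38×850 + 22.6×10⁻⁶×38×280 = 0.6216 mm.
The walls prevent any net length change, so an axial force P (same in every segment) develops. Compatibility: P · Σ Lᵢ/(AᵢEᵢ) = δ_free.
The series flexibility is Σ Lᵢ/(AᵢEᵢ) = 850/(900×31×10³) + 280/(2350×69×10³) = 3.219×10⁻⁵ mm/N.
So P = 0.6216 / 3.219×10⁻⁵ = 19.31 kN, tensile.

P ≈ 19.3 kN (tensile)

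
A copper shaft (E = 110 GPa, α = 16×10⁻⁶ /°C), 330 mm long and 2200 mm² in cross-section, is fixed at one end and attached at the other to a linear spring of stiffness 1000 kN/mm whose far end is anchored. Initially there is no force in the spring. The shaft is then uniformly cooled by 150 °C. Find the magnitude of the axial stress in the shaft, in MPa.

σ ≈ 152 MPa (tensile)

If the spring were absent the shaft would shorten by αΔT L = 16×10⁻⁶ × 150 × 330 = 0.792 mm.
With a force P in the spring, the elastic change of the shaft is PL/(AE) and that of the spring is P/k; compatibility requires their sum to equal δ_free.
P [ L/(AE) + 1/k ] = δ_free → P [ 330/(2200×110×10³) + 1/(1000×10³) ] = 0.792.
P = 0.792 / 2.364×10⁻⁶ = 335100 N.
σ = P/A = 335100/2200 = 152.3 MPa.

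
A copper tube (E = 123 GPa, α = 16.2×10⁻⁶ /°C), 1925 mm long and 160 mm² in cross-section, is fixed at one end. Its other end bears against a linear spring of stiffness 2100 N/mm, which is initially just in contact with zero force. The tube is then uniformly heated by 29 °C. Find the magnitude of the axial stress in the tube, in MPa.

The unrestrained thermal change is αΔT L = 16.2×10⁻⁶ × 29 × 1925 = 0.9044 mm.
Let P be the compressive force at the spring. The tube shortens elastically by PL/(AE) and the spring compresses by P/k; together these equal δ_free.
P [ L/(AE) + 1/k ] = δ_free → P [ 1925/(160×123×10³) + 1/(2100) ] = 0.9044.
P = 0.9044 / 0.000574 = 1576 N.
σ = P/A = 1576/160 = 9.847 MPa.

σ ≈ 9.85 MPa (compressive)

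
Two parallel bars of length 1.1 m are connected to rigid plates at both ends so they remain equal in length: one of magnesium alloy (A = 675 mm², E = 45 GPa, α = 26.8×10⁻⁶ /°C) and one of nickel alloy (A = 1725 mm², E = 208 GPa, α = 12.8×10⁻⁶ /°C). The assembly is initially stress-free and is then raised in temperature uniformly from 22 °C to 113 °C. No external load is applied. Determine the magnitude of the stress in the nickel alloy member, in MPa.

Both members must finish at the same length. With the larger α, the magnesium alloy tends to over-expand; the plates restrain it, putting the magnesium alloy in compression and the nickel alloy in tension. With no external load the two internal forces are equal and opposite, magnitude P.
Equating the net (thermal + elastic) strains gives |α₁ − α₂|·ΔT = P·[1/(A₁E₁) + 1/(A₂E₂)].
|α₁ − α₂|·ΔT = 14×10⁻⁶ × 91 = 0.001274.
1/(A₁E₁) + 1/(A₂E₂) = 1/(675×45×10³) + 1/(1725×208×10³) = 3.571×10⁻⁸ N⁻¹.
P = 0.001274 / 3.571×10⁻⁸ = 35680 N = 35.68 kN.
σ_{nickel alloy} = P/A₂ = 35680/1725 = 20.68 MPa, tensile.

σ ≈ 20.7 MPa (tensile)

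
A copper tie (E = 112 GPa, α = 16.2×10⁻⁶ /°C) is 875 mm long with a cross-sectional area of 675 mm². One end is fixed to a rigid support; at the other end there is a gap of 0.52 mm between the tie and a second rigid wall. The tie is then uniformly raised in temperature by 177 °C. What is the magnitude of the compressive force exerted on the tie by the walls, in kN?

P ≈ 172 kN

Unrestrained expansion: δ_free = αΔT L = 16.2×10⁻⁶ × 177 × 875 = 2.509 mm.
The gap closes (δ_free > 0.52 mm) and the wall then resists a further 2.509 − 0.52 = 1.989 mm of expansion.
So σ = E(δ_free − g)/L = 112×10³ × 1.989/875 = 254.6 MPa.
P = σA = 254.6 × 675 = 171.8 kN.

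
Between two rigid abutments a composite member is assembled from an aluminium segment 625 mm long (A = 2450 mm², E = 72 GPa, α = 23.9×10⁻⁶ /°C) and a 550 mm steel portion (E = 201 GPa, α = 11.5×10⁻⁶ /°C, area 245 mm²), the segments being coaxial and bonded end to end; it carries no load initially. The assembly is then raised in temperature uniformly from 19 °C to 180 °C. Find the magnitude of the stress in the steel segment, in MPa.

Free thermal expansion of the whole bar: Σ αᵢΔT Lᵢ = 23.9×10⁻⁶×161×625 + 11.5×10⁻⁶×161×550 = 3.423 mm.
Since the ends are fixed, an axial force P builds up, equal in every segment, with P · Σ Lᵢ/(AᵢEᵢ) = δ_free.
The series flexibility is Σ Lᵢ/(AᵢEᵢ) = 625/(2450×72×10³) + 550/(245×201×10³) = 1.471×10⁻⁵ mm/N.
So P = 3.423 / 1.471×10⁻⁵ = 232.7 kN, compressive.
σ_{steel} = P / A = 232700 / 245 = 949.8 MPa.

σ ≈ 950 MPa (compressive)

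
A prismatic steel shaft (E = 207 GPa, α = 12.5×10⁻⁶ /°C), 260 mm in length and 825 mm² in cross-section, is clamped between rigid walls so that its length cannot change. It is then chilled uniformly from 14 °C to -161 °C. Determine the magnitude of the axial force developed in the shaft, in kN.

P ≈ 374 kN (tensile)

The ends cannot move, so σ = EαΔT = 207×10³ × 12.5×10⁻⁶ × 175 = 452.8 MPa.
P = AEαΔT = 825 × 207×10³ × 12.5×10⁻⁶ × 175 = 373.6 kN (tensile).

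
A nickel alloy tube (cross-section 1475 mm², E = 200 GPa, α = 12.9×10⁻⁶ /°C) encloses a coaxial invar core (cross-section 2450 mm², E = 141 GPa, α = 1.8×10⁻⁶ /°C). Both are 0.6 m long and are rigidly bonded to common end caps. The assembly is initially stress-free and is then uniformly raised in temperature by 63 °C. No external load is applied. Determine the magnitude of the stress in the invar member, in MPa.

σ ≈ 45.4 MPa (tensile)

The nickel alloy has the larger α, so on heating it would change length more than the invar if both were free. The rigid plates force a common final length, so the nickel alloy is put into compression and the invar into tension, with equal and opposite forces P (no external load).
Compatibility of the two members (thermal + elastic change equal): (α₁ − α₂)ΔT = P·[1/(A₁E₁) + 1/(A₂E₂)].
|α₁ − α₂|·ΔT = 11.1×10⁻⁶ × 63 = 0.0006993.
1/(A₁E₁) + 1/(A₂E₂) = 1/(1475×200×10³) + 1/(2450×141×10³) = 6.285×10⁻⁹ N⁻¹.
So P = 0.0006993 / 6.285×10⁻⁹ = 111.3 kN.
σ_{invar} = P/A₂ = 111300/2450 = 45.42 MPa, tensile.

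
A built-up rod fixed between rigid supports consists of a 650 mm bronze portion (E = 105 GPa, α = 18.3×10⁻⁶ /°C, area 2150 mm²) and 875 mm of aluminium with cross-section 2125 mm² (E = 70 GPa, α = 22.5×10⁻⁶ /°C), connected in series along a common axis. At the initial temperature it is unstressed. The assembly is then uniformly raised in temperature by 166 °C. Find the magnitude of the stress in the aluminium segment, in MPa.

σ ≈ 282 MPa (compressive)

If the supports were absent, the total length change would be Σ αᵢΔT Lᵢ = 18.3×10⁻⁶×166×650 + 22.5×10⁻⁶×166×875 = 5.243 mm.
The rigid supports impose zero overall length change; the single axial force P common to all segments must satisfy P Σ Lᵢ/(AᵢEᵢ) = δ_free.
Σ Lᵢ/(AᵢEᵢ) = 650/(2150×105×10³) + 875/(2125×70×10³) = 8.762×10⁻⁶ mm/N.
Hence P = δ_free / Σ(L/AE) = 5.243/8.762×10⁻⁶ = 598.4 kN (compressive).
σ_{aluminium} = P / A = 598400 / 2125 = 281.6 MPa.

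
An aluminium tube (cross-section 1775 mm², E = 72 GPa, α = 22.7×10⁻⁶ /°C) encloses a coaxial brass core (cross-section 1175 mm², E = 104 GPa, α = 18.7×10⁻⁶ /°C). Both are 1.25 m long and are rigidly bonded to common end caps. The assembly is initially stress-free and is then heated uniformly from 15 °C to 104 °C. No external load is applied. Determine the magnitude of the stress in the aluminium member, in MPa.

Equilibrium of a rigid end plate with no external load gives equal and opposite internal forces ±P in the two members. Since α_{aluminium} > α_{brass}, heating drives the aluminium into compression and the brass into tension.
Compatibility of the two members (thermal + elastic change equal): (α₁ − α₂)ΔT = P·[1/(A₁E₁) + 1/(A₂E₂)].
|α₁ − α₂|·ΔT = 4×10⁻⁶ × 89 = 0.000356.
1/(A₁E₁) + 1/(A₂E₂) = 1/(1775×72×10³) + 1/(1175×104×10³) = 1.601×10⁻⁸ N⁻¹.
So P = 0.000356 / 1.601×10⁻⁸ = 22.24 kN.
σ_{aluminium} = P/A₁ = 22240/1775 = 12.53 MPa, compressive.

σ ≈ 12.5 MPa (compressive)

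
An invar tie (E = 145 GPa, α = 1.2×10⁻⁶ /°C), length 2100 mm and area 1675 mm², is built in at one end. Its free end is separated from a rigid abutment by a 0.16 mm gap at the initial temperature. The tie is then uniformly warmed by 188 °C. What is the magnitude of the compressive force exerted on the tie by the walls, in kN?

P ≈ 36.3 kN

Free thermal elongation = αΔT L = 1.2×10⁻⁶ × 188 × 2100 = 0.4738 mm.
After closing the 0.16 mm clearance, 0.4738 − 0.16 = 0.3138 mm of expansion remains to be suppressed by the wall.
Compatibility: PL/(AE) = 0.3138 mm, so σ = P/A = E × (0.3138/2100) = 21.66 MPa.
Force on the wall = σA = 21.66 × 1675 mm² = 36.29 kN.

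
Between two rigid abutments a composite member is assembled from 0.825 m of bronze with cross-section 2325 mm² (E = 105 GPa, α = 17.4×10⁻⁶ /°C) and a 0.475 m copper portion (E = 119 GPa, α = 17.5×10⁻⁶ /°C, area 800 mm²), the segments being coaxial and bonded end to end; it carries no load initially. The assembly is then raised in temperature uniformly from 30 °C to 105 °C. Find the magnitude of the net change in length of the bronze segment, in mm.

|ΔL| ≈ 0.39 mm

With the walls removed the bar would change length by δ_free = Σ αᵢΔT Lᵢ = 17.4×10⁻⁶×75×825 + 17.5×10⁻⁶×75×475 = 1.7 mm.
Since the ends are fixed, an axial force P builds up, equal in every segment, with P · Σ Lᵢ/(AᵢEᵢ) = δ_free.
The series flexibility is Σ Lᵢ/(AᵢEᵢ) = 825/(2325×105×10³) + 475/(800×119×10³) = 8.369×10⁻⁶ mm/N.
So P = 1.7 / 8.369×10⁻⁶ = 203.1 kN, compressive.
For the bronze segment, free thermal change = 17.4×10⁻⁶×75×825 = 1.077 mm and elastic change from P = 203100×825/(2325×105×10³) = 0.6865 mm; these oppose, so the net change is 0.39 mm (segment lengthens).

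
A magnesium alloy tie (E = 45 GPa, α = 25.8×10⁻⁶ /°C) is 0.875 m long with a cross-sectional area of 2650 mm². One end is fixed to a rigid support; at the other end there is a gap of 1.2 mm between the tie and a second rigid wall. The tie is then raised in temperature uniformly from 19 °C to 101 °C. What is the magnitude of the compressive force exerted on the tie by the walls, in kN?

Unrestrained expansion: δ_free = αΔT L = 25.8×10⁻⁶ × 82 × 875 = 1.851 mm.
After closing the 1.2 mm clearance, 1.851 − 1.2 = 0.6512 mm of expansion remains to be suppressed by the wall.
That suppressed elongation corresponds to σ = E·Δ/L = 45×10³ × 0.6512/875 = 33.49 MPa.
P = σA = 33.49 × 2650 = 88.74 kN.

P ≈ 88.7 kN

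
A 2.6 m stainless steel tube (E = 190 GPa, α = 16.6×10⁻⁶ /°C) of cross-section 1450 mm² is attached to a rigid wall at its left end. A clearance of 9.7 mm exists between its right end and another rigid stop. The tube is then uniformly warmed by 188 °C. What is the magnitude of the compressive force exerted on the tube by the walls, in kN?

If the wall were absent the tube would grow by αΔT L = 16.6×10⁻⁶ × 188 × 2600 = 8.114 mm.
This is smaller than the 9.7 mm clearance, so the tube expands freely without reaching the stop — the stress is zero.

P ≈ 0 kN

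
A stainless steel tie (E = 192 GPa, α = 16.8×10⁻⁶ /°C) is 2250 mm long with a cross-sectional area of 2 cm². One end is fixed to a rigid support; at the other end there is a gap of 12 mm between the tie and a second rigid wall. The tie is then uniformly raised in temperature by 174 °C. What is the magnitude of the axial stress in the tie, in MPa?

Unrestrained expansion: δ_free = αΔT L = 16.8×10⁻⁶ × 174 × 2250 = 6.577 mm.
Since δ_free = 6.58 mm is less than the 12 mm gap, the tie never touches the wall. No axial force develops.

σ ≈ 0 MPa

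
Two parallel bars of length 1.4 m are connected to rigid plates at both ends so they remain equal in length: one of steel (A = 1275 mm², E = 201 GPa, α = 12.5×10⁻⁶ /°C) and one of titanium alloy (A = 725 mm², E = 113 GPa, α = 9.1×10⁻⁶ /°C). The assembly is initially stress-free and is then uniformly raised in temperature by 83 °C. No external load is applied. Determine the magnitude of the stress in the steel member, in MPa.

The steel has the larger α, so on heating it would change length more than the titanium alloy if both were free. The rigid plates force a common final length, so the steel is put into compression and the titanium alloy into tension, with equal and opposite forces P (no external load).
Equating the net (thermal + elastic) strains gives |α₁ − α₂|·ΔT = P·[1/(A₁E₁) + 1/(A₂E₂)].
|α₁ − α₂|·ΔT = 3.4×10⁻⁶ × 83 = 0.0002822.
1/(A₁E₁) + 1/(A₂E₂) = 1/(1275×201×10³) + 1/(725×113×10³) = 1.611×10⁻⁸ N⁻¹.
P = 0.0002822 / 1.611×10⁻⁸ = 17520 N = 17.52 kN.
σ_{steel} = P/A₁ = 17520/1275 = 13.74 MPa, compressive.

σ ≈ 13.7 MPa (compressive)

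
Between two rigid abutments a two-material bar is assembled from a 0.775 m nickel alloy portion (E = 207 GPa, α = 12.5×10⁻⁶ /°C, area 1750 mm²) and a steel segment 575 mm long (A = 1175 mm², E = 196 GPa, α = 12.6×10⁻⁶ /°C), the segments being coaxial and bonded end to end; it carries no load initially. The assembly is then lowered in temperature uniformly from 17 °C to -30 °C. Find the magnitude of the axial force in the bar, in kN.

With the walls removed the bar would change length by δ_free = Σ αᵢΔT Lᵢ = 12.5×10⁻⁶×47×775 + 12.6×10⁻⁶×47×575 = 0.7958 mm.
The rigid supports impose zero overall length change; the single axial force P common to all segments must satisfy P Σ Lᵢ/(AᵢEᵢ) = δ_free.
Σ Lᵢ/(AᵢEᵢ) = 775/(1750×207×10³) + 575/(1175×196×10³) = 4.636×10⁻⁶ mm/N.
Hence P = δ_free / Σ(L/AE) = 0.7958/4.636×10⁻⁶ = 171.7 kN (tensile).

P ≈ 172 kN (tensile)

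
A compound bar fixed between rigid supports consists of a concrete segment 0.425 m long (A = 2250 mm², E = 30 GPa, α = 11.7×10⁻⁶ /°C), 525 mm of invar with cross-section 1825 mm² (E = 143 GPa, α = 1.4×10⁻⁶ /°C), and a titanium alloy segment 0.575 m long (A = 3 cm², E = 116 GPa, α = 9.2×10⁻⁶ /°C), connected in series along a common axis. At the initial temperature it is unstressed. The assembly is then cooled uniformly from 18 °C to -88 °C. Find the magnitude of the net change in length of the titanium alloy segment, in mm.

|ΔL| ≈ 0.215 mm

If the supports were absent, the total length change would be Σ αᵢΔT Lᵢ = 11.7×10⁻⁶×106×425 + 1.4×10⁻⁶×106×525 + 9.2×10⁻⁶×106×575 = 1.166 mm.
The rigid supports impose zero overall length change; the single axial force P common to all segments must satisfy P Σ Lᵢ/(AᵢEᵢ) = δ_free.
The series flexibility is Σ Lᵢ/(AᵢEᵢ) = 425/(2250×30×10³) + 525/(1825×143×10³) + 575/(300×116×10³) = 2.483×10⁻⁵ mm/N.
So P = 1.166 / 2.483×10⁻⁵ = 46.95 kN, tensile.
For the titanium alloy segment, free thermal change = 9.2×10⁻⁶×106×575 = 0.5607 mm and elastic change from P = 46950×575/(300×116×10³) = 0.7757 mm; these oppose, so the net change is 0.215 mm (segment lengthens).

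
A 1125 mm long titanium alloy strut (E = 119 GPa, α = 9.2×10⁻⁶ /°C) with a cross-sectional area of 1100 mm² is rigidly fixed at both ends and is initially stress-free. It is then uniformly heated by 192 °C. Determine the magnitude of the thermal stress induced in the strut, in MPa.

σ ≈ 210 MPa (compressive)

The supports are rigid, so the total axial strain is zero. The restrained thermal strain is ε = αΔT = 9.2×10⁻⁶ × 192 = 1766.4×10⁻⁶.
σ = EαΔT = 119×10³ × 9.2×10⁻⁶ × 192 = 210.2 MPa (compressive; the strut is trying to expand).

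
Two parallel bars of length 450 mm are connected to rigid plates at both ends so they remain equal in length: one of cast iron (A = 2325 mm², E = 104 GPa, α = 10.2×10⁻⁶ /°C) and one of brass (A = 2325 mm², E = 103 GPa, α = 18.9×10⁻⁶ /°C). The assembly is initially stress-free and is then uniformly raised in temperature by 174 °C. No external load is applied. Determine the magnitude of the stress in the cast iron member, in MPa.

Equilibrium of a rigid end plate with no external load gives equal and opposite internal forces ±P in the two members. Since α_{brass} > α_{cast iron}, heating drives the brass into compression and the cast iron into tension.
Setting the final lengths equal and cancelling L: (α₁ − α₂)ΔT = P/(A₁E₁) + P/(A₂E₂).
|α₁ − α₂|·ΔT = 8.7×10⁻⁶ × 174 = 0.001514.
1/(A₁E₁) + 1/(A₂E₂) = 1/(2325×104×10³) + 1/(2325×103×10³) = 8.311×10⁻⁹ N⁻¹.
So P = 0.001514 / 8.311×10⁻⁹ = 182.1 kN.
σ_{cast iron} = P/A₁ = 182100/2325 = 78.34 MPa, tensile.

σ ≈ 78.3 MPa (tensile)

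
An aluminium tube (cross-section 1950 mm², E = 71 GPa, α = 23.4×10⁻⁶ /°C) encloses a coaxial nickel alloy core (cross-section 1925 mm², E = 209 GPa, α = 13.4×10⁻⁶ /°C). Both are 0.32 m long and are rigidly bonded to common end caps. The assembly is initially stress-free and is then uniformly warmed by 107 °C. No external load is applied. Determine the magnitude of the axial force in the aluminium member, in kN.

Both members must finish at the same length. With the larger α, the aluminium tends to over-expand; the plates restrain it, putting the aluminium in compression and the nickel alloy in tension. With no external load the two internal forces are equal and opposite, magnitude P.
Setting the final lengths equal and cancelling L: (α₁ − α₂)ΔT = P/(A₁E₁) + P/(A₂E₂).
|α₁ − α₂|·ΔT = 10×10⁻⁶ × 107 = 0.00107.
1/(A₁E₁) + 1/(A₂E₂) = 1/(1950×71×10³) + 1/(1925×209×10³) = 9.708×10⁻⁹ N⁻¹.
So P = 0.00107 / 9.708×10⁻⁹ = 110.2 kN.

P ≈ 110 kN (compressive in the aluminium)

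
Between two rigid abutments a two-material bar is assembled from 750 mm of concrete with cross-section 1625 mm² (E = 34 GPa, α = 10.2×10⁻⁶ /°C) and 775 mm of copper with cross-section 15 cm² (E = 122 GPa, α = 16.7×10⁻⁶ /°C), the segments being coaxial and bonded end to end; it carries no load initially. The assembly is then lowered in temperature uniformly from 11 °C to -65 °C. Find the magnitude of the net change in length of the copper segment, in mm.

Free thermal contraction of the whole bar: Σ αᵢΔT Lᵢ = 10.2×10⁻⁶×76×750 + 16.7×10⁻⁶×76×775 = 1.565 mm.
Since the ends are fixed, an axial force P builds up, equal in every segment, with P · Σ Lᵢ/(AᵢEᵢ) = δ_free.
The series flexibility is Σ Lᵢ/(AᵢEᵢ) = 750/(1625×34×10³) + 775/(1500×122×10³) = 1.781×10⁻⁵ mm/N.
So P = 1.565 / 1.781×10⁻⁵ = 87.88 kN, tensile.
For the copper segment, free thermal change = 16.7×10⁻⁶×76×775 = 0.9836 mm and elastic change from P = 87880×775/(1500×122×10³) = 0.3722 mm; these oppose, so the net change is 0.611 mm (segment shortens).

|ΔL| ≈ 0.611 mm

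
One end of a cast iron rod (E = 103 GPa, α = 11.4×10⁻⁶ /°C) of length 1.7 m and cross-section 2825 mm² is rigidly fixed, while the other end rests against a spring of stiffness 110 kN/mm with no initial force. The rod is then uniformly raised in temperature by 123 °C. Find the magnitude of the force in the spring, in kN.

Free thermal expansion: δ_free = αΔT L = 11.4×10⁻⁶ × 123 × 1700 = 2.384 mm.
With a force P in the spring, the elastic change of the rod is PL/(AE) and that of the spring is P/k; compatibility requires their sum to equal δ_free.
So P = δ_free / [L/(AE) + 1/k] = 2.384 / [ 1700/(2825×103×10³) + 1/(110×10³) ].
P = 2.384 / 1.493×10⁻⁵ = 159600 N.

P ≈ 160 kN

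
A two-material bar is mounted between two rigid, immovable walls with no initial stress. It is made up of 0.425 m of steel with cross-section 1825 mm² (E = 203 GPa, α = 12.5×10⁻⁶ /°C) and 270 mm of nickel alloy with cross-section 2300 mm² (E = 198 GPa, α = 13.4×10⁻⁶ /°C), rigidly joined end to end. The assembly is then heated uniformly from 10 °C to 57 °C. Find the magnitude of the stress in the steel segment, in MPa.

σ ≈ 132 MPa (compressive)

With the walls removed the bar would change length by δ_free = Σ αᵢΔT Lᵢ = 12.5×10⁻⁶×47×425 + 13.4×10⁻⁶×47×270 = 0.4197 mm.
The rigid supports impose zero overall length change; the single axial force P common to all segments must satisfy P Σ Lᵢ/(AᵢEᵢ) = δ_free.
The series flexibility is Σ Lᵢ/(AᵢEᵢ) = 425/(1825×203×10³) + 270/(2300×198×10³) = 1.74×10⁻⁶ mm/N.
So P = 0.4197 / 1.74×10⁻⁶ = 241.2 kN, compressive.
σ_{steel} = P / A = 241200 / 1825 = 132.2 MPa.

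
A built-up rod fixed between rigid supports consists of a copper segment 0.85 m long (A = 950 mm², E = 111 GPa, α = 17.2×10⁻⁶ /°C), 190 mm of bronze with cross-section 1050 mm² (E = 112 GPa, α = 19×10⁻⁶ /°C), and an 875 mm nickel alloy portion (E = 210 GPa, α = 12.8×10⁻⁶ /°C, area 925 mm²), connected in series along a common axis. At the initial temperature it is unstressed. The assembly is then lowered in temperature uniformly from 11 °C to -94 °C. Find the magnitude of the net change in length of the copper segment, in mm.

|ΔL| ≈ 0.221 mm

With the walls removed the bar would change length by δ_free = Σ αᵢΔT Lᵢ = 17.2×10⁻⁶×105×850 + 19×10⁻⁶×105×190 + 12.8×10⁻⁶×105×875 = 3.09 mm.
Since the ends are fixed, an axial force P builds up, equal in every segment, with P · Σ Lᵢ/(AᵢEᵢ) = δ_free.
Σ Lᵢ/(AᵢEᵢ) = 850/(950×111×10³) + 190/(1050×112×10³) + 875/(925×210×10³) = 1.418×10⁻⁵ mm/N.
Hence P = δ_free / Σ(L/AE) = 3.09/1.418×10⁻⁵ = 217.9 kN (tensile).
For the copper segment, free thermal change = 17.2×10⁻⁶×105×850 = 1.535 mm and elastic change from P = 217900×850/(950×111×10³) = 1.757 mm; these oppose, so the net change is 0.221 mm (segment lengthens).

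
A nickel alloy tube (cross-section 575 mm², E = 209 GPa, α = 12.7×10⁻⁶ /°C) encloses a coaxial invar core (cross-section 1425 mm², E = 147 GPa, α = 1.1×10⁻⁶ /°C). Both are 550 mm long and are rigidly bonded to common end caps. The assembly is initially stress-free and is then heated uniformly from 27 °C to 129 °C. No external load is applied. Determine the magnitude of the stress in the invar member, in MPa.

σ ≈ 63.4 MPa (tensile)

Equilibrium of a rigid end plate with no external load gives equal and opposite internal forces ±P in the two members. Since α_{nickel alloy} > α_{invar}, heating drives the nickel alloy into compression and the invar into tension.
Setting the final lengths equal and cancelling L: (α₁ − α₂)ΔT = P/(A₁E₁) + P/(A₂E₂).
|α₁ − α₂|·ΔT = 11.6×10⁻⁶ × 102 = 0.001183.
1/(A₁E₁) + 1/(A₂E₂) = 1/(575×209×10³) + 1/(1425×147×10³) = 1.31×10⁻⁸ N⁻¹.
P = 0.001183 / 1.31×10⁻⁸ = 90350 N = 90.35 kN.
σ_{invar} = P/A₂ = 90350/1425 = 63.41 MPa, tensile.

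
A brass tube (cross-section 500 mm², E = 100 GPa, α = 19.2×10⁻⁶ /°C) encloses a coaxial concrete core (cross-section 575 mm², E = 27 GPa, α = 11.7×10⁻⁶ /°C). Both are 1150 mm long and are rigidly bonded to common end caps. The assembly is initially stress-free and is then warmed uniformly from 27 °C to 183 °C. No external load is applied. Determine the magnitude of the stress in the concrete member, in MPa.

Equilibrium of a rigid end plate with no external load gives equal and opposite internal forces ±P in the two members. Since α_{brass} > α_{concrete}, heating drives the brass into compression and the concrete into tension.
Compatibility of the two members (thermal + elastic change equal): (α₁ − α₂)ΔT = P·[1/(A₁E₁) + 1/(A₂E₂)].
|α₁ − α₂|·ΔT = 7.5×10⁻⁶ × 156 = 0.00117.
1/(A₁E₁) + 1/(A₂E₂) = 1/(500×100×10³) + 1/(575×27×10³) = 8.441×10⁻⁸ N⁻¹.
P = 0.00117 / 8.441×10⁻⁸ = 13860 N = 13.86 kN.
σ_{concrete} = P/A₂ = 13860/575 = 24.11 MPa, tensile.

σ ≈ 24.1 MPa (tensile)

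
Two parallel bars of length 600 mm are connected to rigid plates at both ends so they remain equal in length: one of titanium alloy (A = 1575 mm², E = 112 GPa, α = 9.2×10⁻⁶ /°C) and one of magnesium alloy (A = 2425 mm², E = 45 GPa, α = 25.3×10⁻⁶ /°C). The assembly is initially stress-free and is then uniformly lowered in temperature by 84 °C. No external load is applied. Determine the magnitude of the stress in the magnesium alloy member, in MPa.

σ ≈ 37.6 MPa (tensile)

Both members must finish at the same length. With the larger α, the magnesium alloy tends to over-contract; the plates restrain it, putting the magnesium alloy in tension and the titanium alloy in compression. With no external load the two internal forces are equal and opposite, magnitude P.
Equating the net (thermal + elastic) strains gives |α₁ − α₂|·ΔT = P·[1/(A₁E₁) + 1/(A₂E₂)].
|α₁ − α₂|·ΔT = 16.1×10⁻⁶ × 84 = 0.001352.
1/(A₁E₁) + 1/(A₂E₂) = 1/(1575×112×10³) + 1/(2425×45×10³) = 1.483×10⁻⁸ N⁻¹.
So P = 0.001352 / 1.483×10⁻⁸ = 91.18 kN.
σ_{magnesium alloy} = P/A₂ = 91180/2425 = 37.6 MPa, tensile.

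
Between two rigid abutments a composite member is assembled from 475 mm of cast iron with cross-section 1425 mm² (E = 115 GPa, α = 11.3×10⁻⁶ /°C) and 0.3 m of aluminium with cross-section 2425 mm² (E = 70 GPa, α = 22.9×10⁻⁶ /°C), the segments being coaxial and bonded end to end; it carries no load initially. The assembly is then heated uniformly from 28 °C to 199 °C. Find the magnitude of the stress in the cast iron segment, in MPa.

With the walls removed the bar would change length by δ_free = Σ αᵢΔT Lᵢ = 11.3×10⁻⁶×171×475 + 22.9×10⁻⁶×171×300 = 2.093 mm.
The rigid supports impose zero overall length change; the single axial force P common to all segments must satisfy P Σ Lᵢ/(AᵢEᵢ) = δ_free.
Σ Lᵢ/(AᵢEᵢ) = 475/(1425×115×10³) + 300/(2425×70×10³) = 4.666×10⁻⁶ mm/N.
Hence P = δ_free / Σ(L/AE) = 2.093/4.666×10⁻⁶ = 448.5 kN (compressive).
σ_{cast iron} = P / A = 448500 / 1425 = 314.7 MPa.

σ ≈ 315 MPa (compressive)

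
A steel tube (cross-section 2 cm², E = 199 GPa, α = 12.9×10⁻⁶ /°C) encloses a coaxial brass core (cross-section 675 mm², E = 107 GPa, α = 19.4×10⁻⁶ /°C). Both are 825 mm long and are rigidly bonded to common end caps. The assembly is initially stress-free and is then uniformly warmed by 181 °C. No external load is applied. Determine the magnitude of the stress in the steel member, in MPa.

The brass has the larger α, so on heating it would change length more than the steel if both were free. The rigid plates force a common final length, so the brass is put into compression and the steel into tension, with equal and opposite forces P (no external load).
Equating the net (thermal + elastic) strains gives |α₁ − α₂|·ΔT = P·[1/(A₁E₁) + 1/(A₂E₂)].
|α₁ − α₂|·ΔT = 6.5×10⁻⁶ × 181 = 0.001176.
1/(A₁E₁) + 1/(A₂E₂) = 1/(200×199×10³) + 1/(675×107×10³) = 3.897×10⁻⁸ N⁻¹.
P = 0.001176 / 3.897×10⁻⁸ = 30190 N = 30.19 kN.
σ_{steel} = P/A₁ = 30190/200 = 150.9 MPa, tensile.

σ ≈ 151 MPa (tensile)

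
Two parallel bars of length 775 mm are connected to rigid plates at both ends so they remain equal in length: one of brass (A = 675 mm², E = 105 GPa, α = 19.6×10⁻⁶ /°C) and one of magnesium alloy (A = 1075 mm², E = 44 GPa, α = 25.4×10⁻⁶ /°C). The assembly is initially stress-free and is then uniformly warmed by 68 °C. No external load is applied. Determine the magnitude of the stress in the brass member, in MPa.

Both members must finish at the same length. With the larger α, the magnesium alloy tends to over-expand; the plates restrain it, putting the magnesium alloy in compression and the brass in tension. With no external load the two internal forces are equal and opposite, magnitude P.
Equating the net (thermal + elastic) strains gives |α₁ − α₂|·ΔT = P·[1/(A₁E₁) + 1/(A₂E₂)].
|α₁ − α₂|·ΔT = 5.8×10⁻⁶ × 68 = 0.0003944.
1/(A₁E₁) + 1/(A₂E₂) = 1/(675×105×10³) + 1/(1075×44×10³) = 3.525×10⁻⁸ N⁻¹.
P = 0.0003944 / 3.525×10⁻⁸ = 11190 N = 11.19 kN.
σ_{brass} = P/A₁ = 11190/675 = 16.58 MPa, tensile.

σ ≈ 16.6 MPa (tensile)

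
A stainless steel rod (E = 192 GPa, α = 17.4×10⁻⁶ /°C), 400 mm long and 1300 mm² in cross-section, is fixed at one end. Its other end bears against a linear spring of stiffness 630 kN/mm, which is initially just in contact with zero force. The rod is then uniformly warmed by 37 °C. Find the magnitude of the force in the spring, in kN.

P ≈ 80.7 kN

The unrestrained thermal change is αΔT L = 17.4×10⁻⁶ × 37 × 400 = 0.2575 mm.
With a force P in the spring, the elastic change of the rod is PL/(AE) and that of the spring is P/k; compatibility requires their sum to equal δ_free.
So P = δ_free / [L/(AE) + 1/k] = 0.2575 / [ 400/(1300×192×10³) + 1/(630×10³) ].
P = 0.2575 / 3.19×10⁻⁶ = 80730 N.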